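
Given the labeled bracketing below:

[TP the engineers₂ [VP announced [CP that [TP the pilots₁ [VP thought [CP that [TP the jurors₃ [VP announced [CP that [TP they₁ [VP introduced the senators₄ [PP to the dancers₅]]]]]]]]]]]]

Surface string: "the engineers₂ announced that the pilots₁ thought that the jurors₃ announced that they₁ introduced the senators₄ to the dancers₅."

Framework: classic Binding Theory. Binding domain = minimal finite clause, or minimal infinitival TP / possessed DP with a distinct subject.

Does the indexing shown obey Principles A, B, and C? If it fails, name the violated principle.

grammatical

The two coindexed NPs are *the pilots₁* and *they₁*.
*they₁* is a pronoun; nothing c-commands it within its binding domain (the embedded TP.), so Principle B holds trivially.
*the pilots₁* is an R-expression; *they₁* does not c-command it, and no other NP shares its index, so Principle C is satisfied.
All principles are respected.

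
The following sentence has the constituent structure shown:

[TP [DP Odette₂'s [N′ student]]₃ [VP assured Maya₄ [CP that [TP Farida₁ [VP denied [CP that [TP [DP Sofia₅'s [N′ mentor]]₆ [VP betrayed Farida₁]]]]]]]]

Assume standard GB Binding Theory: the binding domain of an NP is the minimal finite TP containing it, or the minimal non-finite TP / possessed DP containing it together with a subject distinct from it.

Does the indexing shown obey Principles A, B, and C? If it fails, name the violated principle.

The two coindexed NPs are *Farida₁* (the higher occurrence) and *Farida₁* (the lower occurrence).
*Farida₁* (the lower occurrence) is an R-expression. Principle C requires it to be free everywhere.
*Farida₁* (the higher occurrence) c-commands it and carries the same index.
The R-expression is bound → Principle C violation.

Principle C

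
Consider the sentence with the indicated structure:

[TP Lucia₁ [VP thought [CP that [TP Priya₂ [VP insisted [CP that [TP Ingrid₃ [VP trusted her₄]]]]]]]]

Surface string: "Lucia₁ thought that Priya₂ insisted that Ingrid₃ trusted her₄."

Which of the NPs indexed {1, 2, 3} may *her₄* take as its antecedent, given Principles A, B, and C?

*her* is a pronoun, so Principle B applies: it must be free in its binding domain.
Binding domain of *her₄*: the embedded TP, whose subject is Ingrid₃.
*Lucia₁* c-commands the pronoun but from outside its binding domain, and is not c-commanded by it → coindexation permitted.
*Priya₂* c-commands the pronoun but from outside its binding domain, and is not c-commanded by it → coindexation permitted.
*Ingrid₃* c-commands the pronoun within its binding domain → coindexation would violate Principle B.

{1, 2}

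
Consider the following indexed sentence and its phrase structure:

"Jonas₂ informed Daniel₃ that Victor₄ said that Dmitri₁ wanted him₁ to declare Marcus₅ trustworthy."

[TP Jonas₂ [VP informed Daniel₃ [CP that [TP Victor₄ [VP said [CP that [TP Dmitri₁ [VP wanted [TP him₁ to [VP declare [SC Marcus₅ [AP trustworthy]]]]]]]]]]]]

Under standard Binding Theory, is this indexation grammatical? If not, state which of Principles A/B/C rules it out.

Principle B

The two coindexed NPs are *Dmitri₁* and *him₁*.
*him₁* is a pronoun. Its binding domain is the embedded TP, whose subject is Dmitri₁.
*Dmitri₁* c-commands it within that domain and carries the same index.
The pronoun is locally bound → Principle B violation.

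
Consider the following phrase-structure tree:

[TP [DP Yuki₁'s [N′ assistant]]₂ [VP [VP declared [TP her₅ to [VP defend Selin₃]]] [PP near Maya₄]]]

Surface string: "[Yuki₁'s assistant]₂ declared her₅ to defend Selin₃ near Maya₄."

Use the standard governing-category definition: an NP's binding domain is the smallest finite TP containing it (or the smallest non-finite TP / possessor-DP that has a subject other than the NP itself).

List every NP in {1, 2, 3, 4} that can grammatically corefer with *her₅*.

{1, 4}

*her* is a pronoun, so Principle B applies: it must be free in its binding domain.
Binding domain of *her₅*: the matrix TP, whose subject is [Yuki₁'s assistant]₂.
*Yuki₁* and the pronoun do not c-command one another → neither Principle B nor Principle C is at stake; coindexation permitted.
*[Yuki₁'s assistant]₂* c-commands the pronoun within its binding domain → coindexation would violate Principle B.
*Selin₃*: the pronoun c-commands this R-expression → coindexation would violate Principle C on *Selin₃*.
*Maya₄* and the pronoun do not c-command one another → neither Principle B nor Principle C is at stake; coindexation permitted.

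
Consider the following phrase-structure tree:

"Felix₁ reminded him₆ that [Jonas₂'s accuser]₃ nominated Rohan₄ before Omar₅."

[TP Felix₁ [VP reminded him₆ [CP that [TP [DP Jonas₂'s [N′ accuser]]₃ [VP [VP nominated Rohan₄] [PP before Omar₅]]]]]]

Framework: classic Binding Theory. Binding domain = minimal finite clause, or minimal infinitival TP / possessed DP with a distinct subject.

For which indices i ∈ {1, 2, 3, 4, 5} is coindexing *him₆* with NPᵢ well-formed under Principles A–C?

none

*him* is a pronoun, so Principle B applies: it must be free in its binding domain.
Binding domain of *him₆*: the matrix TP, whose subject is Felix₁.
*Felix₁* c-commands the pronoun within its binding domain → coindexation would violate Principle B.
*Jonas₂*: the pronoun c-commands this R-expression → coindexation would violate Principle C on *Jonas₂*.
*[Jonas₂'s accuser]₃*: the pronoun c-commands this R-expression → coindexation would violate Principle C on *[Jonas₂'s accuser]₃*.
*Rohan₄*: the pronoun c-commands this R-expression → coindexation would violate Principle C on *Rohan₄*.
*Omar₅*: the pronoun c-commands this R-expression → coindexation would violate Principle C on *Omar₅*.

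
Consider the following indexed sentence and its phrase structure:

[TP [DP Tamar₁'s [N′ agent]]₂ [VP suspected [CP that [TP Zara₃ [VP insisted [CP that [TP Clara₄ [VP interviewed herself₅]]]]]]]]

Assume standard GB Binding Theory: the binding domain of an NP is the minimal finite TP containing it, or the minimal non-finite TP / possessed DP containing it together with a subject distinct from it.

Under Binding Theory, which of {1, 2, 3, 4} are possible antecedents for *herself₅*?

{4}

*herself* is an anaphor, so Principle A applies: it must be bound in its binding domain.
Binding domain of *herself₅*: the embedded TP, whose subject is Clara₄.
*Tamar₁* does not c-command the anaphor → cannot bind it.
*[Tamar₁'s agent]₂* c-commands the anaphor but is outside its binding domain → cannot satisfy Principle A.
*Zara₃* c-commands the anaphor but is outside its binding domain → cannot satisfy Principle A.
*Clara₄* c-commands the anaphor within its binding domain → licit binder.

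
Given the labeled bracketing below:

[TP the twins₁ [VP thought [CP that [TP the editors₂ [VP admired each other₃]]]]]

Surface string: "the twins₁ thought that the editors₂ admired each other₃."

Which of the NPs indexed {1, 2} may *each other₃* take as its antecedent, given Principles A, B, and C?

*each other* is an anaphor, so Principle A applies: it must be bound in its binding domain.
Binding domain of *each other₃*: the embedded TP, whose subject is the editors₂.
*the twins₁* c-commands the anaphor but is outside its binding domain → cannot satisfy Principle A.
*the editors₂* c-commands the anaphor within its binding domain → licit binder.

{2}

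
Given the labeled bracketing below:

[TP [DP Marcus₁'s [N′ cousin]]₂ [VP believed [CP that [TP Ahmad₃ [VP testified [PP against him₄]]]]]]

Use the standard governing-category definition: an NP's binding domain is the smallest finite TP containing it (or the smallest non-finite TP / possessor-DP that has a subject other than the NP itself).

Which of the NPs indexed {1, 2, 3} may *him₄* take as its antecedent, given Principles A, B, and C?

*him* is a pronoun, so Principle B applies: it must be free in its binding domain.
Binding domain of *him₄*: the embedded TP, whose subject is Ahmad₃.
*Marcus₁* and the pronoun do not c-command one another → neither Principle B nor Principle C is at stake; coindexation permitted.
*[Marcus₁'s cousin]₂* c-commands the pronoun but from outside its binding domain, and is not c-commanded by it → coindexation permitted.
*Ahmad₃* c-commands the pronoun within its binding domain → coindexation would violate Principle B.

{1, 2}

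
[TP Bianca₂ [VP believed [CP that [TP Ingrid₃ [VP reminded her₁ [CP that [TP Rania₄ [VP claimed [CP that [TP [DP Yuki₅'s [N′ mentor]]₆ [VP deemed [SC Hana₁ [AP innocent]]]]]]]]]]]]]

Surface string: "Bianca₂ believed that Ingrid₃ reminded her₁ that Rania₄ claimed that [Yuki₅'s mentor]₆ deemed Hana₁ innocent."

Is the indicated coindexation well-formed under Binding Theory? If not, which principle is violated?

Principle C

The two coindexed NPs are *her₁* and *Hana₁*.
*Hana₁* is an R-expression. Principle C requires it to be free everywhere.
*her₁* c-commands it and carries the same index.
The R-expression is bound → Principle C violation.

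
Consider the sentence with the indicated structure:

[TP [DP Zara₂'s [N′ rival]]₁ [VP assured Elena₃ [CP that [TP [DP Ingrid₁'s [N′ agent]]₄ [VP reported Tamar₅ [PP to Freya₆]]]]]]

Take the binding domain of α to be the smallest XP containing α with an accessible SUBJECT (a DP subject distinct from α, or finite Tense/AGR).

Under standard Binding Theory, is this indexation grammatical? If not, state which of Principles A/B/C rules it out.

Principle C

The two coindexed NPs are *[Zara₂'s rival]₁* and *Ingrid₁*.
*Ingrid₁* is an R-expression. Principle C requires it to be free everywhere.
*[Zara₂'s rival]₁* c-commands it and carries the same index.
The R-expression is bound → Principle C violation.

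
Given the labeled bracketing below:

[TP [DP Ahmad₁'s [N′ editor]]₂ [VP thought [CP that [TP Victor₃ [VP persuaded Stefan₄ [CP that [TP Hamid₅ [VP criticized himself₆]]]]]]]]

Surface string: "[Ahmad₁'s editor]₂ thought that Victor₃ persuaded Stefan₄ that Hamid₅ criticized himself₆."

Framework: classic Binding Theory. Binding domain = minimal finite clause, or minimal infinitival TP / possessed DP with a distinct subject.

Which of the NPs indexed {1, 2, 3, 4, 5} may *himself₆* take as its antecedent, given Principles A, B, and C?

{5}

*himself* is an anaphor, so Principle A applies: it must be bound in its binding domain.
Binding domain of *himself₆*: the embedded TP, whose subject is Hamid₅.
*Ahmad₁* does not c-command the anaphor → cannot bind it.
*[Ahmad₁'s editor]₂* c-commands the anaphor but is outside its binding domain → cannot satisfy Principle A.
*Victor₃* c-commands the anaphor but is outside its binding domain → cannot satisfy Principle A.
*Stefan₄* c-commands the anaphor but is outside its binding domain → cannot satisfy Principle A.
*Hamid₅* c-commands the anaphor within its binding domain → licit binder.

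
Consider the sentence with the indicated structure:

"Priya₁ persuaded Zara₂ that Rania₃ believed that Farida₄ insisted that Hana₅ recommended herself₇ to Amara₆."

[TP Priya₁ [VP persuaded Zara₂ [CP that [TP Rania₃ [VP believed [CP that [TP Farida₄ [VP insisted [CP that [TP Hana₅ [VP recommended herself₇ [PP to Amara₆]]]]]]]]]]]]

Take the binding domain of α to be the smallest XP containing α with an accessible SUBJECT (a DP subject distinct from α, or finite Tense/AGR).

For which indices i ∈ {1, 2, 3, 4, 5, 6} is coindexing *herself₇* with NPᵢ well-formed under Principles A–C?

*herself* is an anaphor, so Principle A applies: it must be bound in its binding domain.
Binding domain of *herself₇*: the embedded TP, whose subject is Hana₅.
*Priya₁* c-commands the anaphor but is outside its binding domain → cannot satisfy Principle A.
*Zara₂* c-commands the anaphor but is outside its binding domain → cannot satisfy Principle A.
*Rania₃* c-commands the anaphor but is outside its binding domain → cannot satisfy Principle A.
*Farida₄* c-commands the anaphor but is outside its binding domain → cannot satisfy Principle A.
*Hana₅* c-commands the anaphor within its binding domain → licit binder.
*Amara₆* does not c-command the anaphor → cannot bind it.

{5}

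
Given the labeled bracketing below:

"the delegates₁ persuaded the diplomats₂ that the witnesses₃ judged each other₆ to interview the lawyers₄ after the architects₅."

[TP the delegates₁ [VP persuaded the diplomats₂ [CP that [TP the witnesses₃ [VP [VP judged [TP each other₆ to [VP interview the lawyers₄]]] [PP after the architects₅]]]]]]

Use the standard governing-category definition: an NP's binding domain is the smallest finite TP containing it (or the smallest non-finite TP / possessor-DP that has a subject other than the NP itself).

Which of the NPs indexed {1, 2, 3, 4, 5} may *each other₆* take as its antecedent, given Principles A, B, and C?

{3}

*each other* is an anaphor, so Principle A applies: it must be bound in its binding domain.
Binding domain of *each other₆*: the embedded TP, whose subject is the witnesses₃.
*the delegates₁* c-commands the anaphor but is outside its binding domain → cannot satisfy Principle A.
*the diplomats₂* c-commands the anaphor but is outside its binding domain → cannot satisfy Principle A.
*the witnesses₃* c-commands the anaphor within its binding domain → licit binder.
*the lawyers₄* does not c-command the anaphor → cannot bind it.
*the architects₅* does not c-command the anaphor → cannot bind it.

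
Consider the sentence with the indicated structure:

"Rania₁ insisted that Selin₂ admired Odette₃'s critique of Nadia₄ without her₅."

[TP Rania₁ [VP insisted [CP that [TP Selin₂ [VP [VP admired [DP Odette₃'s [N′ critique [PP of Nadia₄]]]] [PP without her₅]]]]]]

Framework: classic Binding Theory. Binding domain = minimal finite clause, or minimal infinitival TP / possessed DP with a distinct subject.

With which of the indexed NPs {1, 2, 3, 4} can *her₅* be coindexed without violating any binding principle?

{1, 3, 4}

*her* is a pronoun, so Principle B applies: it must be free in its binding domain.
Binding domain of *her₅*: the embedded TP, whose subject is Selin₂.
*Rania₁* c-commands the pronoun but from outside its binding domain, and is not c-commanded by it → coindexation permitted.
*Selin₂* c-commands the pronoun within its binding domain → coindexation would violate Principle B.
*Odette₃* and the pronoun do not c-command one another → neither Principle B nor Principle C is at stake; coindexation permitted.
*Nadia₄* and the pronoun do not c-command one another → neither Principle B nor Principle C is at stake; coindexation permitted.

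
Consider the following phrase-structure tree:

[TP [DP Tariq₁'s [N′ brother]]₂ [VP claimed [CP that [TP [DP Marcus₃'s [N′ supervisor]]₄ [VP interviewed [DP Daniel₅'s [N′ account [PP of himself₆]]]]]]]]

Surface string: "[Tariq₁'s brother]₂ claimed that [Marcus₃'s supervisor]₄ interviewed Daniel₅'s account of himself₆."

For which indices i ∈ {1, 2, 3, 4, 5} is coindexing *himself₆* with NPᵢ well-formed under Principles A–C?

*himself* is an anaphor, so Principle A applies: it must be bound in its binding domain.
Binding domain of *himself₆*: the possessed DP, whose subject is Daniel₅.
*Tariq₁* does not c-command the anaphor → cannot bind it.
*[Tariq₁'s brother]₂* c-commands the anaphor but is outside its binding domain → cannot satisfy Principle A.
*Marcus₃* does not c-command the anaphor → cannot bind it.
*[Marcus₃'s supervisor]₄* c-commands the anaphor but is outside its binding domain → cannot satisfy Principle A.
*Daniel₅* c-commands the anaphor within its binding domain → licit binder.

{5}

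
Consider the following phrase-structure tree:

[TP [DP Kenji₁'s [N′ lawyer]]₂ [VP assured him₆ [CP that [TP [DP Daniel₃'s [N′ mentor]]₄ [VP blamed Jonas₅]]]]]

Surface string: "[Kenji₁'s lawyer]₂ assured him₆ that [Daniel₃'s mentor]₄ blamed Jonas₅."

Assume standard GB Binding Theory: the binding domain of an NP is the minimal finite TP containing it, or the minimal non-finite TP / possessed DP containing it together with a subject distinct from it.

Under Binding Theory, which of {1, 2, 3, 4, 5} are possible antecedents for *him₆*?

*him* is a pronoun, so Principle B applies: it must be free in its binding domain.
Binding domain of *him₆*: the matrix TP, whose subject is [Kenji₁'s lawyer]₂.
*Kenji₁* and the pronoun do not c-command one another → neither Principle B nor Principle C is at stake; coindexation permitted.
*[Kenji₁'s lawyer]₂* c-commands the pronoun within its binding domain → coindexation would violate Principle B.
*Daniel₃*: the pronoun c-commands this R-expression → coindexation would violate Principle C on *Daniel₃*.
*[Daniel₃'s mentor]₄*: the pronoun c-commands this R-expression → coindexation would violate Principle C on *[Daniel₃'s mentor]₄*.
*Jonas₅*: the pronoun c-commands this R-expression → coindexation would violate Principle C on *Jonas₅*.

{1}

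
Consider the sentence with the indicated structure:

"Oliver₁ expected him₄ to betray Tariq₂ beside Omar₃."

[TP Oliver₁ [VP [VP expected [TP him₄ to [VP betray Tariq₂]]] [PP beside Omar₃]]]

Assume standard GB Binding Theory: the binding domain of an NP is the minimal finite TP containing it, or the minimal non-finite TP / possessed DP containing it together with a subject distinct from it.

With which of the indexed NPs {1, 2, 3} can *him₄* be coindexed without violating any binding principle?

{3}

*him* is a pronoun, so Principle B applies: it must be free in its binding domain.
Binding domain of *him₄*: the matrix TP, whose subject is Oliver₁.
*Oliver₁* c-commands the pronoun within its binding domain → coindexation would violate Principle B.
*Tariq₂*: the pronoun c-commands this R-expression → coindexation would violate Principle C on *Tariq₂*.
*Omar₃* and the pronoun do not c-command one another → neither Principle B nor Principle C is at stake; coindexation permitted.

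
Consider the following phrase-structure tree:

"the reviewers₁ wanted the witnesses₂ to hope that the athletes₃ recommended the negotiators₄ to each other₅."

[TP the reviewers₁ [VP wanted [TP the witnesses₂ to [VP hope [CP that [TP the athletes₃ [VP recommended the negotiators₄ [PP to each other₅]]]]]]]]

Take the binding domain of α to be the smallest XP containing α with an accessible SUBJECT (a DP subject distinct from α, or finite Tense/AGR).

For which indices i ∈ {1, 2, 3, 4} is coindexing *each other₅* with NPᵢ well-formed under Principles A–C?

{3, 4}

*each other* is an anaphor, so Principle A applies: it must be bound in its binding domain.
Binding domain of *each other₅*: the embedded TP, whose subject is the athletes₃.
*the reviewers₁* c-commands the anaphor but is outside its binding domain → cannot satisfy Principle A.
*the witnesses₂* c-commands the anaphor but is outside its binding domain → cannot satisfy Principle A.
*the athletes₃* c-commands the anaphor within its binding domain → licit binder.
*the negotiators₄* c-commands the anaphor within its binding domain → licit binder.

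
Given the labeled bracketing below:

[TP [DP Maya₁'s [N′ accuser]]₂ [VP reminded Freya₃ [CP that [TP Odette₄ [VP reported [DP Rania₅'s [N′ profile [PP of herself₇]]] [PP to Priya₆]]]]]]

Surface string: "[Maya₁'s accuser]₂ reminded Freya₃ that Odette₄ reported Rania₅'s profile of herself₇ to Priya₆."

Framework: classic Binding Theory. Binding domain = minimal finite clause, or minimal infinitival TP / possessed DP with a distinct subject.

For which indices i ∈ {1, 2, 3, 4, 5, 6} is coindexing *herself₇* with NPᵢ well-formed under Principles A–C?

*herself* is an anaphor, so Principle A applies: it must be bound in its binding domain.
Binding domain of *herself₇*: the possessed DP, whose subject is Rania₅.
*Maya₁* does not c-command the anaphor → cannot bind it.
*[Maya₁'s accuser]₂* c-commands the anaphor but is outside its binding domain → cannot satisfy Principle A.
*Freya₃* c-commands the anaphor but is outside its binding domain → cannot satisfy Principle A.
*Odette₄* c-commands the anaphor but is outside its binding domain → cannot satisfy Principle A.
*Rania₅* c-commands the anaphor within its binding domain → licit binder.
*Priya₆* does not c-command the anaphor → cannot bind it.

{5}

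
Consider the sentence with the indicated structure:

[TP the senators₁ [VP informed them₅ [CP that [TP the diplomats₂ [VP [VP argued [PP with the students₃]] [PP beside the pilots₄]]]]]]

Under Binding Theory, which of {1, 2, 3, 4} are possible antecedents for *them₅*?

none

*them* is a pronoun, so Principle B applies: it must be free in its binding domain.
Binding domain of *them₅*: the matrix TP, whose subject is the senators₁.
*the senators₁* c-commands the pronoun within its binding domain → coindexation would violate Principle B.
*the diplomats₂*: the pronoun c-commands this R-expression → coindexation would violate Principle C on *the diplomats₂*.
*the students₃*: the pronoun c-commands this R-expression → coindexation would violate Principle C on *the students₃*.
*the pilots₄*: the pronoun c-commands this R-expression → coindexation would violate Principle C on *the pilots₄*.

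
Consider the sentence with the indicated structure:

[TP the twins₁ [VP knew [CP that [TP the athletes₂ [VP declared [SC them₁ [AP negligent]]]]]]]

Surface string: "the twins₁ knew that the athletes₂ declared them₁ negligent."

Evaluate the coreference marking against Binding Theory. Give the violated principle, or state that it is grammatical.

grammatical

The two coindexed NPs are *the twins₁* and *them₁*.
*them₁* is a pronoun; its binding domain is the embedded TP, whose subject is the athletes₂. Within that domain it is c-commanded only by *the athletes₂*, which carries a different index — the pronoun is free locally, so Principle B holds.
*the twins₁* is an R-expression; *them₁* does not c-command it, and no other NP shares its index, so Principle C is satisfied.
All principles are respected.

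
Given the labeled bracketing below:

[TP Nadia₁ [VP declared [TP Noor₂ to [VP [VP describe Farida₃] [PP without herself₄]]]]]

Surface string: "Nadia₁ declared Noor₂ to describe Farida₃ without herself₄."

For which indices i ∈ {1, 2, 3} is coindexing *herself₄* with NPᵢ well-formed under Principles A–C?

{2}

*herself* is an anaphor, so Principle A applies: it must be bound in its binding domain.
Binding domain of *herself₄*: the embedded TP, whose subject is Noor₂.
*Nadia₁* c-commands the anaphor but is outside its binding domain → cannot satisfy Principle A.
*Noor₂* c-commands the anaphor within its binding domain → licit binder.
*Farida₃* does not c-command the anaphor → cannot bind it.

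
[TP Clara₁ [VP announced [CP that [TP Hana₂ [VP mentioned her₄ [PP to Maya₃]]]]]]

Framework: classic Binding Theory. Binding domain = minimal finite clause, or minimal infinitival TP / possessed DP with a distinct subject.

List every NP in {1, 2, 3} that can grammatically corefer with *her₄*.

{1}

*her* is a pronoun, so Principle B applies: it must be free in its binding domain.
Binding domain of *her₄*: the embedded TP, whose subject is Hana₂.
*Clara₁* c-commands the pronoun but from outside its binding domain, and is not c-commanded by it → coindexation permitted.
*Hana₂* c-commands the pronoun within its binding domain → coindexation would violate Principle B.
*Maya₃*: the pronoun c-commands this R-expression → coindexation would violate Principle C on *Maya₃*.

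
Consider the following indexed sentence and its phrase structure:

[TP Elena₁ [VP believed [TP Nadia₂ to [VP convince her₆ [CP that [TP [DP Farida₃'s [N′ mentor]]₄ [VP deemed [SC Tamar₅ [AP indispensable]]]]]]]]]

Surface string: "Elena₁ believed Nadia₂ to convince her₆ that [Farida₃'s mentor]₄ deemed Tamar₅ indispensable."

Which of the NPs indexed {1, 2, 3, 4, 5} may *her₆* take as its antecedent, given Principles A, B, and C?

{1}

*her* is a pronoun, so Principle B applies: it must be free in its binding domain.
Binding domain of *her₆*: the embedded TP, whose subject is Nadia₂.
*Elena₁* c-commands the pronoun but from outside its binding domain, and is not c-commanded by it → coindexation permitted.
*Nadia₂* c-commands the pronoun within its binding domain → coindexation would violate Principle B.
*Farida₃*: the pronoun c-commands this R-expression → coindexation would violate Principle C on *Farida₃*.
*[Farida₃'s mentor]₄*: the pronoun c-commands this R-expression → coindexation would violate Principle C on *[Farida₃'s mentor]₄*.
*Tamar₅*: the pronoun c-commands this R-expression → coindexation would violate Principle C on *Tamar₅*.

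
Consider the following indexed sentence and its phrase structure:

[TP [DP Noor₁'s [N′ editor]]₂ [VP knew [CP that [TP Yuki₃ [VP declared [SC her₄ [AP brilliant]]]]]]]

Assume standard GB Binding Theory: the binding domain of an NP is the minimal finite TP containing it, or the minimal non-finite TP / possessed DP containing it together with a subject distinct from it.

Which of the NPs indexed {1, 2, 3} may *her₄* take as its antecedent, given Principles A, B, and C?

*her* is a pronoun, so Principle B applies: it must be free in its binding domain.
Binding domain of *her₄*: the embedded TP, whose subject is Yuki₃.
*Noor₁* and the pronoun do not c-command one another → neither Principle B nor Principle C is at stake; coindexation permitted.
*[Noor₁'s editor]₂* c-commands the pronoun but from outside its binding domain, and is not c-commanded by it → coindexation permitted.
*Yuki₃* c-commands the pronoun within its binding domain → coindexation would violate Principle B.

{1, 2}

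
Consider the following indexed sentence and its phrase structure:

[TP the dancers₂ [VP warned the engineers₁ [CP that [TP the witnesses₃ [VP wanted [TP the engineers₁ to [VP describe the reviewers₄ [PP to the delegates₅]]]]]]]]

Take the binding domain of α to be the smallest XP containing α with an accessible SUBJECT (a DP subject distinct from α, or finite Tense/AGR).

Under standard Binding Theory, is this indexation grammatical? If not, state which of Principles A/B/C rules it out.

The two coindexed NPs are *the engineers₁* (the higher occurrence) and *the engineers₁* (the lower occurrence).
*the engineers₁* (the lower occurrence) is an R-expression. Principle C requires it to be free everywhere.
*the engineers₁* (the higher occurrence) c-commands it and carries the same index.
The R-expression is bound → Principle C violation.

Principle C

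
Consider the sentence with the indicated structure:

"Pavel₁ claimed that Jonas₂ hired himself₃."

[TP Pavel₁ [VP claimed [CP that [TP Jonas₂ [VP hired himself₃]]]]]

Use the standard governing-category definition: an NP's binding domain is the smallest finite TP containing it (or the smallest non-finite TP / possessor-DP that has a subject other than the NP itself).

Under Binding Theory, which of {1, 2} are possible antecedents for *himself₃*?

{2}

*himself* is an anaphor, so Principle A applies: it must be bound in its binding domain.
Binding domain of *himself₃*: the embedded TP, whose subject is Jonas₂.
*Pavel₁* c-commands the anaphor but is outside its binding domain → cannot satisfy Principle A.
*Jonas₂* c-commands the anaphor within its binding domain → licit binder.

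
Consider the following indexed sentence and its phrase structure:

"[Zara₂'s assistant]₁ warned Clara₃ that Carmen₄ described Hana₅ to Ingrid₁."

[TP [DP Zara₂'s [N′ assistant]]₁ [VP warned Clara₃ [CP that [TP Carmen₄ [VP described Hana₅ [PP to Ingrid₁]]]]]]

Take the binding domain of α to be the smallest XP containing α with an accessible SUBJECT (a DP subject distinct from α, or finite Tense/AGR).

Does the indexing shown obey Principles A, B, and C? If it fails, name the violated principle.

The two coindexed NPs are *[Zara₂'s assistant]₁* and *Ingrid₁*.
*Ingrid₁* is an R-expression. Principle C requires it to be free everywhere.
*[Zara₂'s assistant]₁* c-commands it and carries the same index.
The R-expression is bound → Principle C violation.

Principle C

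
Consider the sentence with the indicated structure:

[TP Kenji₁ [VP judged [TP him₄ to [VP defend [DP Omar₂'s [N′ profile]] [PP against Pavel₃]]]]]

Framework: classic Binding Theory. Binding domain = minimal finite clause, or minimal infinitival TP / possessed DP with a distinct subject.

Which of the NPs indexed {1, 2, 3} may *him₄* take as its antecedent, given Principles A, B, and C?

*him* is a pronoun, so Principle B applies: it must be free in its binding domain.
Binding domain of *him₄*: the matrix TP, whose subject is Kenji₁.
*Kenji₁* c-commands the pronoun within its binding domain → coindexation would violate Principle B.
*Omar₂*: the pronoun c-commands this R-expression → coindexation would violate Principle C on *Omar₂*.
*Pavel₃*: the pronoun c-commands this R-expression → coindexation would violate Principle C on *Pavel₃*.

none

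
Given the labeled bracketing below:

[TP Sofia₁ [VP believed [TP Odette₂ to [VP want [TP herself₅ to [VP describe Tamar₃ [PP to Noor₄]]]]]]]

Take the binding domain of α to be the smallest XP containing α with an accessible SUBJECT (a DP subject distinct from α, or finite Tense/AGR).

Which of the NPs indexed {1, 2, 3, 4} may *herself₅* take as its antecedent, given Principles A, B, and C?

*herself* is an anaphor, so Principle A applies: it must be bound in its binding domain.
Binding domain of *herself₅*: the embedded TP, whose subject is Odette₂.
*Sofia₁* c-commands the anaphor but is outside its binding domain → cannot satisfy Principle A.
*Odette₂* c-commands the anaphor within its binding domain → licit binder.
*Tamar₃* does not c-command the anaphor → cannot bind it.
*Noor₄* does not c-command the anaphor → cannot bind it.

{2}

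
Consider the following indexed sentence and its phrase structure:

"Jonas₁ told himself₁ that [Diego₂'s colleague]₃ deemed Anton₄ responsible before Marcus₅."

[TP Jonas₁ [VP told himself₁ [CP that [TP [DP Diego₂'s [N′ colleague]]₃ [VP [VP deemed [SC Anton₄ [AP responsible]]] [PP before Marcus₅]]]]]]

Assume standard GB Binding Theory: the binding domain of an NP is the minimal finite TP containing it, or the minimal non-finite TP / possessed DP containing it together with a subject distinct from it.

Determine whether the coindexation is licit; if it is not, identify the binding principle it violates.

grammatical

The two coindexed NPs are *Jonas₁* and *himself₁*.
*himself₁* is an anaphor; its binding domain is the matrix TP, whose subject is Jonas₁. *Jonas₁* c-commands it within that domain and shares its index, so Principle A is satisfied.
*Jonas₁* is an R-expression; *himself₁* does not c-command it, and no other NP shares its index, so Principle C is satisfied.
All principles are respected.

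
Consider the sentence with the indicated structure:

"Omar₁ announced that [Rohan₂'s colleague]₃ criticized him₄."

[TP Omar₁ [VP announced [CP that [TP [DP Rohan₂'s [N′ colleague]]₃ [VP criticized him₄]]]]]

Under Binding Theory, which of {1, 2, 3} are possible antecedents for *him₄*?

*him* is a pronoun, so Principle B applies: it must be free in its binding domain.
Binding domain of *him₄*: the embedded TP, whose subject is [Rohan₂'s colleague]₃.
*Omar₁* c-commands the pronoun but from outside its binding domain, and is not c-commanded by it → coindexation permitted.
*Rohan₂* and the pronoun do not c-command one another → neither Principle B nor Principle C is at stake; coindexation permitted.
*[Rohan₂'s colleague]₃* c-commands the pronoun within its binding domain → coindexation would violate Principle B.

{1, 2}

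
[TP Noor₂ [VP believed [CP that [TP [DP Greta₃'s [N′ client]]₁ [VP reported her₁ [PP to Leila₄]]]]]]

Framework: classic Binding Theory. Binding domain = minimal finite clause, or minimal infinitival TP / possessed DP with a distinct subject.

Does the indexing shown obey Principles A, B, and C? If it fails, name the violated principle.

Principle B

The two coindexed NPs are *[Greta₃'s client]₁* and *her₁*.
*her₁* is a pronoun. Its binding domain is the embedded TP, whose subject is [Greta₃'s client]₁.
*[Greta₃'s client]₁* c-commands it within that domain and carries the same index.
The pronoun is locally bound → Principle B violation.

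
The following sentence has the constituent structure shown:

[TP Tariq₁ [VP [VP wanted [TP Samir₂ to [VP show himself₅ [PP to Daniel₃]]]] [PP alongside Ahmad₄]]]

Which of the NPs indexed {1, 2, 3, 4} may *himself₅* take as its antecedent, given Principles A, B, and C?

*himself* is an anaphor, so Principle A applies: it must be bound in its binding domain.
Binding domain of *himself₅*: the embedded TP, whose subject is Samir₂.
*Tariq₁* c-commands the anaphor but is outside its binding domain → cannot satisfy Principle A.
*Samir₂* c-commands the anaphor within its binding domain → licit binder.
*Daniel₃* does not c-command the anaphor → cannot bind it.
*Ahmad₄* does not c-command the anaphor → cannot bind it.

{2}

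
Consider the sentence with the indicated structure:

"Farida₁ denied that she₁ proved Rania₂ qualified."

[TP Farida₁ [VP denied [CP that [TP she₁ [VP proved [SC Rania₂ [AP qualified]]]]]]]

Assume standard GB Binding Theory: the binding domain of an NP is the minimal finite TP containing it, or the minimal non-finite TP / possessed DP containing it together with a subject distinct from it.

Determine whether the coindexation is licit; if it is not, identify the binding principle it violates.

The two coindexed NPs are *Farida₁* and *she₁*.
*she₁* is a pronoun; nothing c-commands it within its binding domain (the embedded TP.), so Principle B holds trivially.
*Farida₁* is an R-expression; *she₁* does not c-command it, and no other NP shares its index, so Principle C is satisfied.
All principles are respected.

grammatical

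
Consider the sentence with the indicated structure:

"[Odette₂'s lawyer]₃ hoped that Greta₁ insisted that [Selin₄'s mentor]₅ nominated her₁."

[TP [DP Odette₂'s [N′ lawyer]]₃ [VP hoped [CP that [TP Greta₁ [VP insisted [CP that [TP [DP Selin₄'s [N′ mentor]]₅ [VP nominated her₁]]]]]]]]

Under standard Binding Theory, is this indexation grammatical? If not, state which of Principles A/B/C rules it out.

The two coindexed NPs are *Greta₁* and *her₁*.
*her₁* is a pronoun; its binding domain is the embedded TP, whose subject is [Selin₄'s mentor]₅. Within that domain it is c-commanded only by *[Selin₄'s mentor]₅*, which carries a different index — the pronoun is free locally, so Principle B holds.
*Greta₁* is an R-expression; *her₁* does not c-command it, and no other NP shares its index, so Principle C is satisfied.
All principles are respected.

grammatical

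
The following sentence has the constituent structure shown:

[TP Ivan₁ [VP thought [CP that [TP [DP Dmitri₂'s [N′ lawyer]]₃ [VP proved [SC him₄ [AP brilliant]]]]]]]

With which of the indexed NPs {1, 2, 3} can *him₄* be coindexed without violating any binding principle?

{1, 2}

*him* is a pronoun, so Principle B applies: it must be free in its binding domain.
Binding domain of *him₄*: the embedded TP, whose subject is [Dmitri₂'s lawyer]₃.
*Ivan₁* c-commands the pronoun but from outside its binding domain, and is not c-commanded by it → coindexation permitted.
*Dmitri₂* and the pronoun do not c-command one another → neither Principle B nor Principle C is at stake; coindexation permitted.
*[Dmitri₂'s lawyer]₃* c-commands the pronoun within its binding domain → coindexation would violate Principle B.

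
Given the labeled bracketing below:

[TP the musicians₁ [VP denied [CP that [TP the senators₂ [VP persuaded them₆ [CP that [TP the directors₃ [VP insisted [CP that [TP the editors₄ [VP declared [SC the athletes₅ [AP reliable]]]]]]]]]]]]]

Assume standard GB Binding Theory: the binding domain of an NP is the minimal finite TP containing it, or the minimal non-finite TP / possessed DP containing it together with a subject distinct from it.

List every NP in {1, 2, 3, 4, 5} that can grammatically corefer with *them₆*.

*them* is a pronoun, so Principle B applies: it must be free in its binding domain.
Binding domain of *them₆*: the embedded TP, whose subject is the senators₂.
*the musicians₁* c-commands the pronoun but from outside its binding domain, and is not c-commanded by it → coindexation permitted.
*the senators₂* c-commands the pronoun within its binding domain → coindexation would violate Principle B.
*the directors₃*: the pronoun c-commands this R-expression → coindexation would violate Principle C on *the directors₃*.
*the editors₄*: the pronoun c-commands this R-expression → coindexation would violate Principle C on *the editors₄*.
*the athletes₅*: the pronoun c-commands this R-expression → coindexation would violate Principle C on *the athletes₅*.

{1}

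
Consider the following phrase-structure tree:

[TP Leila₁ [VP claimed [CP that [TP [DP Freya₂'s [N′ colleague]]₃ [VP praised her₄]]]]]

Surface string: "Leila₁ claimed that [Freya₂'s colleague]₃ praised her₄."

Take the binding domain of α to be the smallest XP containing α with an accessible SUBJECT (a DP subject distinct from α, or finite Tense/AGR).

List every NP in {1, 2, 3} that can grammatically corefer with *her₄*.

{1, 2}

*her* is a pronoun, so Principle B applies: it must be free in its binding domain.
Binding domain of *her₄*: the embedded TP, whose subject is [Freya₂'s colleague]₃.
*Leila₁* c-commands the pronoun but from outside its binding domain, and is not c-commanded by it → coindexation permitted.
*Freya₂* and the pronoun do not c-command one another → neither Principle B nor Principle C is at stake; coindexation permitted.
*[Freya₂'s colleague]₃* c-commands the pronoun within its binding domain → coindexation would violate Principle B.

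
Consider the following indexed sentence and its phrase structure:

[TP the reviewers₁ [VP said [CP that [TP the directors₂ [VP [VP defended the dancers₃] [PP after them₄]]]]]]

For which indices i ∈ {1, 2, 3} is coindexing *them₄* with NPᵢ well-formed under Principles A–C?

*them* is a pronoun, so Principle B applies: it must be free in its binding domain.
Binding domain of *them₄*: the embedded TP, whose subject is the directors₂.
*the reviewers₁* c-commands the pronoun but from outside its binding domain, and is not c-commanded by it → coindexation permitted.
*the directors₂* c-commands the pronoun within its binding domain → coindexation would violate Principle B.
*the dancers₃* and the pronoun do not c-command one another → neither Principle B nor Principle C is at stake; coindexation permitted.

{1, 3}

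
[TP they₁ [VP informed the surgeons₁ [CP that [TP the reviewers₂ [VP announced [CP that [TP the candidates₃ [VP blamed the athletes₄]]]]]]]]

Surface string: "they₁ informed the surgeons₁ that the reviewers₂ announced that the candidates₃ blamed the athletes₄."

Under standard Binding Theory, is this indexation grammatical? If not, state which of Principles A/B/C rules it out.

Principle C

The two coindexed NPs are *they₁* and *the surgeons₁*.
*the surgeons₁* is an R-expression. Principle C requires it to be free everywhere.
*they₁* c-commands it and carries the same index.
The R-expression is bound → Principle C violation.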